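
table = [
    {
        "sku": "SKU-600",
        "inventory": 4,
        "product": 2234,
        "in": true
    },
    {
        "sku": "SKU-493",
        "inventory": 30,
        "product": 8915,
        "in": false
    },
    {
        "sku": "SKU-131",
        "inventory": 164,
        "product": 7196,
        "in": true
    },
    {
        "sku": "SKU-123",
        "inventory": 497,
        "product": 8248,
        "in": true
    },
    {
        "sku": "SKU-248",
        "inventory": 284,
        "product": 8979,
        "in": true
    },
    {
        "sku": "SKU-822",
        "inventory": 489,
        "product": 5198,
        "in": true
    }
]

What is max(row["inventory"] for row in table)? 497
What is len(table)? 6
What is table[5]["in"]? True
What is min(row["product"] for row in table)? 2234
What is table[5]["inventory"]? 489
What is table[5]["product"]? 5198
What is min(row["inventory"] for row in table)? 4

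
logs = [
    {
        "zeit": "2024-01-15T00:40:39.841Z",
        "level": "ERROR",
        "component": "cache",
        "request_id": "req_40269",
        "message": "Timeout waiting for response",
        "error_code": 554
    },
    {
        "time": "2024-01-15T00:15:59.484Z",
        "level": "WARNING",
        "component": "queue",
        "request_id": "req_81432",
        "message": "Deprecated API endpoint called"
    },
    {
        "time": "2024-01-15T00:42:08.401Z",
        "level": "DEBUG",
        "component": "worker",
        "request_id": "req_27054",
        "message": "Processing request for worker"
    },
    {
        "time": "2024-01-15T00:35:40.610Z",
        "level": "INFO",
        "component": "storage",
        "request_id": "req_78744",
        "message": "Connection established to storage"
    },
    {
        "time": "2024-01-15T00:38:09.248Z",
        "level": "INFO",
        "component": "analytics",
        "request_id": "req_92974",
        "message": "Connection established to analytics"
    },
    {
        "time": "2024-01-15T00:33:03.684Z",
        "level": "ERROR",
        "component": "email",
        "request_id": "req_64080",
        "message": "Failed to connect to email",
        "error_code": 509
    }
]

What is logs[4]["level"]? "INFO"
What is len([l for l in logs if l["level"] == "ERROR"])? 2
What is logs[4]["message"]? "Connection established to analytics"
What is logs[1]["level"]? "WARNING"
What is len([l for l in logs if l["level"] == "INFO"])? 2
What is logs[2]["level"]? "DEBUG"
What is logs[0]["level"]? "ERROR"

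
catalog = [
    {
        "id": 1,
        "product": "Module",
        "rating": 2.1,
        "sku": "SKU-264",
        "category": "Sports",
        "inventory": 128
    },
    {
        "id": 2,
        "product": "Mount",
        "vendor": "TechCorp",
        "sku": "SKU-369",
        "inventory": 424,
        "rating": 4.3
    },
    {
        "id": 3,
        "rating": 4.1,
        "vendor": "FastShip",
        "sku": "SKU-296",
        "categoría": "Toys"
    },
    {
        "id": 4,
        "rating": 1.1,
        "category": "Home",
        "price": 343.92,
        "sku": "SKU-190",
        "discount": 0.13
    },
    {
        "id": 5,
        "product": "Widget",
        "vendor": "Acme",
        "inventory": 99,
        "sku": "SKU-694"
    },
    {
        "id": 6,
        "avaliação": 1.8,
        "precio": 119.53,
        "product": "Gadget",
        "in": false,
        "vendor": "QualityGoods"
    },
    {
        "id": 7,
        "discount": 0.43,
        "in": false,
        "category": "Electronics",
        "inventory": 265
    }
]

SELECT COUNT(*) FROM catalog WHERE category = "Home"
1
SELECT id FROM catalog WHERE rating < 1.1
[]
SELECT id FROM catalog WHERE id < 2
[1]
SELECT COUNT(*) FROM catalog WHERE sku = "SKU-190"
1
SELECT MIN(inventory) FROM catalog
99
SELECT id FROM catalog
[1, 2, 3, 4, 5, 6, 7]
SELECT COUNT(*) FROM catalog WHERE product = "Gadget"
1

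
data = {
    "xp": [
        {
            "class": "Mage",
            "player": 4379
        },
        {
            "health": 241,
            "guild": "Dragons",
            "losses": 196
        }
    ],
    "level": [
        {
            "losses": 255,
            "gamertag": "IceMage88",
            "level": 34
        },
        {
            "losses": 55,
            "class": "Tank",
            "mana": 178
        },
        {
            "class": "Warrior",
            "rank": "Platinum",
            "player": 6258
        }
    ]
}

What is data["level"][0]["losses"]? 255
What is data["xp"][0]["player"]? 4379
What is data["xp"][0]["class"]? "Mage"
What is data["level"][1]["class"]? "Tank"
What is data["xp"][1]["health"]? 241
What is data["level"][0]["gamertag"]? "IceMage88"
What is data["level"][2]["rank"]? "Platinum"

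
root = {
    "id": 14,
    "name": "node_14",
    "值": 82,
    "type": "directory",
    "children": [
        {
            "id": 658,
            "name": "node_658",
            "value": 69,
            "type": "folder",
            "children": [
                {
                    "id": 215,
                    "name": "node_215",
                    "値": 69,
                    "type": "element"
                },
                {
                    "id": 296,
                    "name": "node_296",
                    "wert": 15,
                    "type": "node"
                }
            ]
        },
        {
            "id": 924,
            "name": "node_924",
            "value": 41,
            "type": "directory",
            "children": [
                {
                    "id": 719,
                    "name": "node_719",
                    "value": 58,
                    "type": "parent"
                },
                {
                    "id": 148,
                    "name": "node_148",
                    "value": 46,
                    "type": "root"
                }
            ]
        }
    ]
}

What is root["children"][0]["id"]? 658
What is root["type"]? "directory"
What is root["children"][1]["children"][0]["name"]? "node_719"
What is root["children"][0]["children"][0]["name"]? "node_215"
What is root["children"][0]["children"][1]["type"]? "node"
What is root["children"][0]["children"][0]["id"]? 215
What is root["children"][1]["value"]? 41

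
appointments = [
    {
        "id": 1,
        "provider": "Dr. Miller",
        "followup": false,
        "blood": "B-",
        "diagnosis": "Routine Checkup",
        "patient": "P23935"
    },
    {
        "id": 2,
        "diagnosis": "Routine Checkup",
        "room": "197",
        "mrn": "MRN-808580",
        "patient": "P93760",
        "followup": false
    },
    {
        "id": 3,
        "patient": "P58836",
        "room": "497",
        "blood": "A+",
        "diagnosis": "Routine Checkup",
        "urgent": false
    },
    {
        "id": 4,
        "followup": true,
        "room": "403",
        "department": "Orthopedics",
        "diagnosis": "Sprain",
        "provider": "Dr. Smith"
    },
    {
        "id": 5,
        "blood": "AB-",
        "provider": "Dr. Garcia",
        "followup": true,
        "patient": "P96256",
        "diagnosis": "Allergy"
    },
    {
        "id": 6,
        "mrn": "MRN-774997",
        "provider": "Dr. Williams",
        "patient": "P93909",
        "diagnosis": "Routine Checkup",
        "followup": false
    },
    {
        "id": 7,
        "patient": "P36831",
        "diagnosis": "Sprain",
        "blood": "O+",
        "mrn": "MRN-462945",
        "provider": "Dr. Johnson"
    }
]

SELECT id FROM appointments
[1, 2, 3, 4, 5, 6, 7]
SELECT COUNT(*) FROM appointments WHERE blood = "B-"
1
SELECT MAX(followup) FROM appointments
True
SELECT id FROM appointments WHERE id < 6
[1, 2, 3, 4, 5]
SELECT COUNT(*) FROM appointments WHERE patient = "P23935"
1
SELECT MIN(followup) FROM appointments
False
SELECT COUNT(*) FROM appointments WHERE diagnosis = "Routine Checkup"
4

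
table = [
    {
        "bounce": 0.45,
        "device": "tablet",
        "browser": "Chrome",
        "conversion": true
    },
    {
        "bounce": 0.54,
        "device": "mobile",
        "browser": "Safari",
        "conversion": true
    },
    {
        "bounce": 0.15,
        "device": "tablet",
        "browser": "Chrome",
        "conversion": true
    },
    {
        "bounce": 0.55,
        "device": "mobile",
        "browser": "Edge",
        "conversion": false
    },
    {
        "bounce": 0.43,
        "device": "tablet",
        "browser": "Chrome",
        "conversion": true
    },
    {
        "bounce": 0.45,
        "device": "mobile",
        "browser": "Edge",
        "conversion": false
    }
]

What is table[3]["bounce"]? 0.55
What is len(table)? 6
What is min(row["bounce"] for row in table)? 0.15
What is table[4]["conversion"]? True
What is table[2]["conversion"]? True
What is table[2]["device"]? "tablet"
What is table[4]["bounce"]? 0.43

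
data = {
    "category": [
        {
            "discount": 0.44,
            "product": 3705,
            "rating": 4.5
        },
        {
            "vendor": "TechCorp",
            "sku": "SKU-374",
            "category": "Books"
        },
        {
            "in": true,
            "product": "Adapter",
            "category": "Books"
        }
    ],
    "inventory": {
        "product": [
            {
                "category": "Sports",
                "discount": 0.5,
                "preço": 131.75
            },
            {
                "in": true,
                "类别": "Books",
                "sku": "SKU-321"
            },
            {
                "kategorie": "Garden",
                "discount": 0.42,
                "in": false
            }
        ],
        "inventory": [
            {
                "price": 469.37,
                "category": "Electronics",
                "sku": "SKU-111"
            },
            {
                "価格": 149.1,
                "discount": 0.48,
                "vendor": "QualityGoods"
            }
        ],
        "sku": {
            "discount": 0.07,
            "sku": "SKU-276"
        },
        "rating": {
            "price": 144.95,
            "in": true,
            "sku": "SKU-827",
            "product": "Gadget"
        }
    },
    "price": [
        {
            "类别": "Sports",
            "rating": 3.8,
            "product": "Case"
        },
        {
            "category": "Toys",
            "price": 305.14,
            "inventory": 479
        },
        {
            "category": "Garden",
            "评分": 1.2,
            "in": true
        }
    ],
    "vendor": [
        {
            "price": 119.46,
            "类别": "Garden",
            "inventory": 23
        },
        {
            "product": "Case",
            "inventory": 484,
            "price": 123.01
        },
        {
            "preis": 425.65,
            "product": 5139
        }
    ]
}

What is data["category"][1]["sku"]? "SKU-374"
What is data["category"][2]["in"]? True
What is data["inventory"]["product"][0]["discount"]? 0.5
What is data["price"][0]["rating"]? 3.8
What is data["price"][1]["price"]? 305.14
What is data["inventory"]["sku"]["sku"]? "SKU-276"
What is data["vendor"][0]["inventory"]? 23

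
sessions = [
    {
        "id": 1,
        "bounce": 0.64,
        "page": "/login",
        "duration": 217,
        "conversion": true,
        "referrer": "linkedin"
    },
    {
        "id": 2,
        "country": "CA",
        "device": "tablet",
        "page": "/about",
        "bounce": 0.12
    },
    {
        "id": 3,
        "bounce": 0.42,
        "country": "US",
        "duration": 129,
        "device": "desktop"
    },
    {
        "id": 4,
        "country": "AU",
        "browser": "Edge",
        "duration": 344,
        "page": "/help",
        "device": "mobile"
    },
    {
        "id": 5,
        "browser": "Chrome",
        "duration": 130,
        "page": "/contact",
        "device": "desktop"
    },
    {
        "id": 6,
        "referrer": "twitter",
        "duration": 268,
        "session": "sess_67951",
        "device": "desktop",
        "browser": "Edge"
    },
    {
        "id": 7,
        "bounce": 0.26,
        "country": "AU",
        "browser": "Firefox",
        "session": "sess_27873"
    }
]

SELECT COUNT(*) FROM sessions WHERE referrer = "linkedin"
1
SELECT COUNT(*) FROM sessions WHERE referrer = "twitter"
1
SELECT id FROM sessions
[1, 2, 3, 4, 5, 6, 7]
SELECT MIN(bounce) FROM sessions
0.12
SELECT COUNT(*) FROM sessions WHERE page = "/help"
1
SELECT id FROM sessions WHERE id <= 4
[1, 2, 3, 4]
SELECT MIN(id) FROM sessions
1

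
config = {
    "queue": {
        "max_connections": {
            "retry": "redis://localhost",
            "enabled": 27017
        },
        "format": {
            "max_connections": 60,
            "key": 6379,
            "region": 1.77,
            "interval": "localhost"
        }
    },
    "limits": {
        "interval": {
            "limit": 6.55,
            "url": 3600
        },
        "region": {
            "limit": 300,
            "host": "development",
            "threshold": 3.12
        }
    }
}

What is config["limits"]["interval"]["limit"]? 6.55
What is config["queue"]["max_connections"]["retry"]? "redis://localhost"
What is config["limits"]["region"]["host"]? "development"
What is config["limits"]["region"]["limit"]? 300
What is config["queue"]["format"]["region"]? 1.77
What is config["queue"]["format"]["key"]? 6379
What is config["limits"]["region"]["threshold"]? 3.12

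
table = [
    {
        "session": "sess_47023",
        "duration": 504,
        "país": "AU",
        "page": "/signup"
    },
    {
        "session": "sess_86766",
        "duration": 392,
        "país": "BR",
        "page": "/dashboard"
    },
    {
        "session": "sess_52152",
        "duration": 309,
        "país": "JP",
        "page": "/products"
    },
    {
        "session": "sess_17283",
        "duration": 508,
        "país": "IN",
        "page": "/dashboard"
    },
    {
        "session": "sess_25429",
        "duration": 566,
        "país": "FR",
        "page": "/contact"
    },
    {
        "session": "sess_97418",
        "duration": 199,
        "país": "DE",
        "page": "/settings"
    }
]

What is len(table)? 6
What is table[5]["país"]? "DE"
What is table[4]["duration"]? 566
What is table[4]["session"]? "sess_25429"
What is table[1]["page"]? "/dashboard"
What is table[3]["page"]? "/dashboard"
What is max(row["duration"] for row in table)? 566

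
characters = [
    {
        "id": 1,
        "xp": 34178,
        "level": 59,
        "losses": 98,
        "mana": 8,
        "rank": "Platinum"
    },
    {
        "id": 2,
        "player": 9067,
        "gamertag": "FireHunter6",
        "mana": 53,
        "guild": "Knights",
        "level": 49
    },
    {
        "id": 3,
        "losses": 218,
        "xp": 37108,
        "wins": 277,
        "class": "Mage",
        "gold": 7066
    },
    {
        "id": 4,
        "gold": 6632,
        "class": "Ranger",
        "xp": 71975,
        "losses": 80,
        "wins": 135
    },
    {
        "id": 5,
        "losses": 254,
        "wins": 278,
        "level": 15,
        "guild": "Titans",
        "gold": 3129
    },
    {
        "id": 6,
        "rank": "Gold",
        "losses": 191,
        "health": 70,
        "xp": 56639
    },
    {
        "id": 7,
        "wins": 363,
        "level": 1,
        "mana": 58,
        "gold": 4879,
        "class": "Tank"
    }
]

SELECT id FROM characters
[1, 2, 3, 4, 5, 6, 7]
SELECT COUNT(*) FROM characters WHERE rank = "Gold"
1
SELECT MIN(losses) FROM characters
80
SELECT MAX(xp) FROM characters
71975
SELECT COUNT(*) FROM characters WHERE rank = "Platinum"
1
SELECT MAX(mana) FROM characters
58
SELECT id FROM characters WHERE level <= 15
[5, 7]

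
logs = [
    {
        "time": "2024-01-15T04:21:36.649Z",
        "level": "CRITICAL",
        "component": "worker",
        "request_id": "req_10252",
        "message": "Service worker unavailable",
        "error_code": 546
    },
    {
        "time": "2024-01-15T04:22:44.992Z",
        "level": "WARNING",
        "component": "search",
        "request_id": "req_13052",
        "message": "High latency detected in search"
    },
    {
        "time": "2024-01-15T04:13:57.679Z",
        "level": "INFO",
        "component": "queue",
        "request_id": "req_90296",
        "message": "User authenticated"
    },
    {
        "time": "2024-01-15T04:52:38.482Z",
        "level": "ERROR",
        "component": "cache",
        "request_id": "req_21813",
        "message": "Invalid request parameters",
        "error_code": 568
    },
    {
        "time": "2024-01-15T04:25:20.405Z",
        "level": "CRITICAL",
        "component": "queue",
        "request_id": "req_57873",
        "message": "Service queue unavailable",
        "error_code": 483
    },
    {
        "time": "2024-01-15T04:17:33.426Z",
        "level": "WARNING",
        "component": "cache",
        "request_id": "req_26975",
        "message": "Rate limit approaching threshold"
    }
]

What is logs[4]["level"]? "CRITICAL"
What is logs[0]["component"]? "worker"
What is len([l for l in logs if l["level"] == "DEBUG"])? 0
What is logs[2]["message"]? "User authenticated"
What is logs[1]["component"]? "search"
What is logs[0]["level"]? "CRITICAL"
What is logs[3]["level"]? "ERROR"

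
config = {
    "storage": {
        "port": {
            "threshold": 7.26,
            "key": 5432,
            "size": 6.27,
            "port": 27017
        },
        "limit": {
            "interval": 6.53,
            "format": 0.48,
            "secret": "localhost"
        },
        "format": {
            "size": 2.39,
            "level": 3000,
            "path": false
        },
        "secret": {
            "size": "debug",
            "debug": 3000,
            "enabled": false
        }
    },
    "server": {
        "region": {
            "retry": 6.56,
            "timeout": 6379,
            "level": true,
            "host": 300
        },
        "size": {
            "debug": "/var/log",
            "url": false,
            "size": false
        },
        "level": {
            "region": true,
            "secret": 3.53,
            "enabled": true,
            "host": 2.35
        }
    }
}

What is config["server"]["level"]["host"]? 2.35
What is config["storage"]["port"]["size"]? 6.27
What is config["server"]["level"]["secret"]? 3.53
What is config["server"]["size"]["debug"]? "/var/log"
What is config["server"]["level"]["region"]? True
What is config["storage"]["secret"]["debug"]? 3000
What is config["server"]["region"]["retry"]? 6.56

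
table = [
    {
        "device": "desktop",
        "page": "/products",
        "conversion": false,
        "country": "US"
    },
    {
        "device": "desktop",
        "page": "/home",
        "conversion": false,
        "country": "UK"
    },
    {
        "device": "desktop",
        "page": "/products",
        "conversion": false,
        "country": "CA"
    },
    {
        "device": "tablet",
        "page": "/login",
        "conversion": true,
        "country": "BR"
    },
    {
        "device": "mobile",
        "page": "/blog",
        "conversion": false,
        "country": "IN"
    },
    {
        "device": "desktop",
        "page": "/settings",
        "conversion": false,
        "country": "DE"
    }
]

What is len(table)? 6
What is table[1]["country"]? "UK"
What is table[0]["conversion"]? False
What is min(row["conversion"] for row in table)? False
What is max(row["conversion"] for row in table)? True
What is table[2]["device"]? "desktop"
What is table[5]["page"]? "/settings"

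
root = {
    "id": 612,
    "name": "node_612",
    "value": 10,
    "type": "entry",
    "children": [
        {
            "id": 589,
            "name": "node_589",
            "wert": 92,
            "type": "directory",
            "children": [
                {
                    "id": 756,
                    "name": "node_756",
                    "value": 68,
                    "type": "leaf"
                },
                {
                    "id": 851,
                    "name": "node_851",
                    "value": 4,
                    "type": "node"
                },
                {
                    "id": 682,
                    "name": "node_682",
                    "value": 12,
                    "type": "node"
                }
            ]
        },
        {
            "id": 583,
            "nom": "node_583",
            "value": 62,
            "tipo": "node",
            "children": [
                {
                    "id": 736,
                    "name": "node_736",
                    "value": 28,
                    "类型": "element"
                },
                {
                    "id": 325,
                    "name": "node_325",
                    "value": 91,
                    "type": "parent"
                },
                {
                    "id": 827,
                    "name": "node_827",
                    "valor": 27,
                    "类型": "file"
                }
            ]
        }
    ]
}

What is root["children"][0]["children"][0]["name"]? "node_756"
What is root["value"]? 10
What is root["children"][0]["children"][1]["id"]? 851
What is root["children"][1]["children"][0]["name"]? "node_736"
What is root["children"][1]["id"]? 583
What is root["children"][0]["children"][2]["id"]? 682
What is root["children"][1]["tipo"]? "node"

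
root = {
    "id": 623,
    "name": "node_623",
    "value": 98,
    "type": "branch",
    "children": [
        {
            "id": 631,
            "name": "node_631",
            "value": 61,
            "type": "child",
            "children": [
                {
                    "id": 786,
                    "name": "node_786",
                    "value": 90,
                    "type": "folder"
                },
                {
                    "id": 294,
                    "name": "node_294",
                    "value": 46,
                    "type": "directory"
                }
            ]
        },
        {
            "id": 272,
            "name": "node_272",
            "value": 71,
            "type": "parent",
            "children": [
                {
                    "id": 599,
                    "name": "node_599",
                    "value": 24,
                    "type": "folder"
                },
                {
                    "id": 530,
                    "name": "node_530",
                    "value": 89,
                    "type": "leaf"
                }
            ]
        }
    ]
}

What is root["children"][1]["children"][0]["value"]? 24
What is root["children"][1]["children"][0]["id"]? 599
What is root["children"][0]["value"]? 61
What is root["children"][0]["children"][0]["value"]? 90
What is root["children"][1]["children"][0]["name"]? "node_599"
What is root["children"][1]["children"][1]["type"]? "leaf"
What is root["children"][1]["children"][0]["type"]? "folder"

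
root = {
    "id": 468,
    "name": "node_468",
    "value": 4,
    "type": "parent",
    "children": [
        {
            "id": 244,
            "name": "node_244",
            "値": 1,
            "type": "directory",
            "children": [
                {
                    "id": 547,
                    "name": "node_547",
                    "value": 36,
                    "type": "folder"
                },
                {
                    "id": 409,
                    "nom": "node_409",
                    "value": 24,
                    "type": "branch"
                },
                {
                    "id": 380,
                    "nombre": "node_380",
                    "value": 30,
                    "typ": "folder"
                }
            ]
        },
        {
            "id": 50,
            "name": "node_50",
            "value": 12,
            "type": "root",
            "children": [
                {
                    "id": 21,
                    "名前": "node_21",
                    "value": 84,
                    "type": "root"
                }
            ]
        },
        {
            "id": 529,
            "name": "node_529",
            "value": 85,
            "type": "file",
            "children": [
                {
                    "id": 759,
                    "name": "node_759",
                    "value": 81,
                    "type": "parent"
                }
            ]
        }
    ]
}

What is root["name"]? "node_468"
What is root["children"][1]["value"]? 12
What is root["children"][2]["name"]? "node_529"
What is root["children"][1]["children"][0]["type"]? "root"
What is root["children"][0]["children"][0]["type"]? "folder"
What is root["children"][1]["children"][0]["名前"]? "node_21"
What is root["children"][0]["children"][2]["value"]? 30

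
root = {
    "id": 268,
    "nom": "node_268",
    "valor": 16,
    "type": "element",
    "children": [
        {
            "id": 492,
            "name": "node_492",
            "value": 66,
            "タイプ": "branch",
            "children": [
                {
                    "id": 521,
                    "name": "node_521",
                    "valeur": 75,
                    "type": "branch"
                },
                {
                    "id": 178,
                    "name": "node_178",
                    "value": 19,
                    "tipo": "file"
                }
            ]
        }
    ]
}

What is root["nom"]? "node_268"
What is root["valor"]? 16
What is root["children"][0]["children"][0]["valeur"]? 75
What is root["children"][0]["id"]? 492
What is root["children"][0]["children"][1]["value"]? 19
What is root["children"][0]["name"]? "node_492"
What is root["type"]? "element"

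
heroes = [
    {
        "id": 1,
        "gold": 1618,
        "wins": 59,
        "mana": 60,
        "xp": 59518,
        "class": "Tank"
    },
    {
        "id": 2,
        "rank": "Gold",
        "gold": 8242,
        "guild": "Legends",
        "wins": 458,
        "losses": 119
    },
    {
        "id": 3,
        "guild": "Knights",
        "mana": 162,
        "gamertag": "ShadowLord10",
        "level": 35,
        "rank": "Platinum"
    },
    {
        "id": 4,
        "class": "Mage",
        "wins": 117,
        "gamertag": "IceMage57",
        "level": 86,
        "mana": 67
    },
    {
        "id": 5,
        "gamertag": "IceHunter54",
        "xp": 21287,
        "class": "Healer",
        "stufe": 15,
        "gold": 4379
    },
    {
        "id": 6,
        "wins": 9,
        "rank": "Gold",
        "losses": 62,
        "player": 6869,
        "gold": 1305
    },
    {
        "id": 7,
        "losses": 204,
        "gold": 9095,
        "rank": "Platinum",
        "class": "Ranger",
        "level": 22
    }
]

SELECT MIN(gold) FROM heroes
1305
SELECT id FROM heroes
[1, 2, 3, 4, 5, 6, 7]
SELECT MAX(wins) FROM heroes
458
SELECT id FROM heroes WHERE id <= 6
[1, 2, 3, 4, 5, 6]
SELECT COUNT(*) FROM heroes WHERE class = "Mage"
1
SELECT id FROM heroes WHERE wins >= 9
[1, 2, 4, 6]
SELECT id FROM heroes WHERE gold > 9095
[]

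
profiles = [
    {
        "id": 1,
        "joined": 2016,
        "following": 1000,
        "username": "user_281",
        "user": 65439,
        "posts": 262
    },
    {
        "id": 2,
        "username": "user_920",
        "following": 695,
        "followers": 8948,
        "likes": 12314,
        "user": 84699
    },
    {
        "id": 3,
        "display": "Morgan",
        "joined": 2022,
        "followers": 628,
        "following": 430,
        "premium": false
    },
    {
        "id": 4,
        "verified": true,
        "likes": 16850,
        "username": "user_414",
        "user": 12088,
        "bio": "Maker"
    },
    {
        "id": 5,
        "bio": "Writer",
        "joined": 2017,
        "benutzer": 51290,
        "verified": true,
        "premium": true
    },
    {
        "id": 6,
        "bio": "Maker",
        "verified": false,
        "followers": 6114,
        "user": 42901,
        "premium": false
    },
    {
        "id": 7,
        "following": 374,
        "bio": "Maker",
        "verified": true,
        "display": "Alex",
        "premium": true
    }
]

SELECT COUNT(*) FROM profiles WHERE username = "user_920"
1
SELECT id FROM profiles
[1, 2, 3, 4, 5, 6, 7]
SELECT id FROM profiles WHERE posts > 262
[]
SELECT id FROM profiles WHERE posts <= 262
[1]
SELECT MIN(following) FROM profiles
374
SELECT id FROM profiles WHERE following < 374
[]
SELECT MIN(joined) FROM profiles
2016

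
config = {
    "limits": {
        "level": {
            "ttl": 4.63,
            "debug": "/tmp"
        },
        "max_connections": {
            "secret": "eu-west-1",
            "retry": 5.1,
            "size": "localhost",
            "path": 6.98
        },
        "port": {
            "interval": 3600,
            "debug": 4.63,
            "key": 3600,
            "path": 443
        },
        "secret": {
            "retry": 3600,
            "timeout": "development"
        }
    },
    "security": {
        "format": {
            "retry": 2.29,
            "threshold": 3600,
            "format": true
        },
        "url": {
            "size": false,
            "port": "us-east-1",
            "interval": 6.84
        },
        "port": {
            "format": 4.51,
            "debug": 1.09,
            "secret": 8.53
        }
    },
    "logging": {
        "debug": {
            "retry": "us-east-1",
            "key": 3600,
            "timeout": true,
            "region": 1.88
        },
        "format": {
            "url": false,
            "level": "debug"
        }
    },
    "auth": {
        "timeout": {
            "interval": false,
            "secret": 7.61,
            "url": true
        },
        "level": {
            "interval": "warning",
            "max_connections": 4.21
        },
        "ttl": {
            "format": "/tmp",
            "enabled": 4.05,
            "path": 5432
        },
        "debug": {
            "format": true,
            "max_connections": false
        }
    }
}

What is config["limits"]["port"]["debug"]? 4.63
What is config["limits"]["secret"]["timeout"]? "development"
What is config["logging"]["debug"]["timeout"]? True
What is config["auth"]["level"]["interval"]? "warning"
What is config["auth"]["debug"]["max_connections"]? False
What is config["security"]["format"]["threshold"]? 3600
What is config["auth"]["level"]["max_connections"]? 4.21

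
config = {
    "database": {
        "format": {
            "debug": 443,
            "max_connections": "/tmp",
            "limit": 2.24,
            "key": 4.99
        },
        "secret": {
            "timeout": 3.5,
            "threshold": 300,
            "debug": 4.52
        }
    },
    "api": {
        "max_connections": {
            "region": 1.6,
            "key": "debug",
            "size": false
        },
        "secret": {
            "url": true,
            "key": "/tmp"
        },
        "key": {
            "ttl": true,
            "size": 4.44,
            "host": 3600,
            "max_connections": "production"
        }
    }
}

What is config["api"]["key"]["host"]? 3600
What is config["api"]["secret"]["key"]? "/tmp"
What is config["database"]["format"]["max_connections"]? "/tmp"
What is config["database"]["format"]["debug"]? 443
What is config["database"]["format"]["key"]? 4.99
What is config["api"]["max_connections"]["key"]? "debug"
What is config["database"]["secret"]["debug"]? 4.52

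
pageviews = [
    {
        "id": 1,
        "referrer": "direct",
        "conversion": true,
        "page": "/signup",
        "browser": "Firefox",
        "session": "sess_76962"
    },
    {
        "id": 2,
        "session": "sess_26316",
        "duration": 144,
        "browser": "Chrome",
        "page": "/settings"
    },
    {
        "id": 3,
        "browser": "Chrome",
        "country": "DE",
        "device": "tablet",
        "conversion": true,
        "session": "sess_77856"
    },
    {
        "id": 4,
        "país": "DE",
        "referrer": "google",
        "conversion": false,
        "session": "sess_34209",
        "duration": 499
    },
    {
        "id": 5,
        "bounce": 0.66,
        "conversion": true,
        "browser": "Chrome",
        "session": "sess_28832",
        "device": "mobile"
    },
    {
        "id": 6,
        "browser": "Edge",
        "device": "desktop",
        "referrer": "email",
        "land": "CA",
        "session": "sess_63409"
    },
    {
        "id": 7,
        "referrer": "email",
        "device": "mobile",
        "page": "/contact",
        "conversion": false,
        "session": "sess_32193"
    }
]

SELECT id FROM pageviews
[1, 2, 3, 4, 5, 6, 7]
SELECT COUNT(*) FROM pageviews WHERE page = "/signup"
1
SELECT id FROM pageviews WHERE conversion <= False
[4, 7]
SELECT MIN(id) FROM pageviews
1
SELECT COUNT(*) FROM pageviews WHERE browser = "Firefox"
1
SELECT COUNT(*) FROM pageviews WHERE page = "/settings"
1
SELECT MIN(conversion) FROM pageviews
False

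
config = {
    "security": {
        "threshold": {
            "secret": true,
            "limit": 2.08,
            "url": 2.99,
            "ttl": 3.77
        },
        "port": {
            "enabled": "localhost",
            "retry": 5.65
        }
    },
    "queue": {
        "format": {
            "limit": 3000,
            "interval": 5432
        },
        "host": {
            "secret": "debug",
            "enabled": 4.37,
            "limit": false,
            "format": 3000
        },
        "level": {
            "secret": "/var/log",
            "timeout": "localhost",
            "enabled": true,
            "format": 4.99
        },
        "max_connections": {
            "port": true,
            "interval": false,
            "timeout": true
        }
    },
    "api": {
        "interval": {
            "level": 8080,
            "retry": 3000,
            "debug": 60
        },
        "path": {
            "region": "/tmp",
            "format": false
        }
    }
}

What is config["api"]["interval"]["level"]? 8080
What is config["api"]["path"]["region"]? "/tmp"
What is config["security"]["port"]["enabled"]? "localhost"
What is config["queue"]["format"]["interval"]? 5432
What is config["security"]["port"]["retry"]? 5.65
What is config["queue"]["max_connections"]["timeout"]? True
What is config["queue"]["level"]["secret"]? "/var/log"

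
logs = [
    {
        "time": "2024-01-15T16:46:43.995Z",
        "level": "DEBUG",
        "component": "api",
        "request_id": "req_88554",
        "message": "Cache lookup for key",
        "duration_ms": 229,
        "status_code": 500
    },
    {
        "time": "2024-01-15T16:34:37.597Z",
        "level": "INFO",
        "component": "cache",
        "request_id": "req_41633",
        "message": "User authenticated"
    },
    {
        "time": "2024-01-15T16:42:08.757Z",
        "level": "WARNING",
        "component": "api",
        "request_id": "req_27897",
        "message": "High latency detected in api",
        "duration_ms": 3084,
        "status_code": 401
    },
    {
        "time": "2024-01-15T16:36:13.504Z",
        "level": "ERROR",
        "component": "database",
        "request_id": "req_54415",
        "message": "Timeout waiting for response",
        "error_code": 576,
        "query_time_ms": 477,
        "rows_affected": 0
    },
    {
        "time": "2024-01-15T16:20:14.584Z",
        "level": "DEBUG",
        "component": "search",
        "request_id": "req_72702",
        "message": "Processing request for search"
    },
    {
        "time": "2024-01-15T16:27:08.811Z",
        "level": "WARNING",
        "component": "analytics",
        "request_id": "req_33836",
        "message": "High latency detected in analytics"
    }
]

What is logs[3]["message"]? "Timeout waiting for response"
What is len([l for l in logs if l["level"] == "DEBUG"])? 2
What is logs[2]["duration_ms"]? 3084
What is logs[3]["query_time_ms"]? 477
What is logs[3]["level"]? "ERROR"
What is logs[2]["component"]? "api"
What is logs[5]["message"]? "High latency detected in analytics"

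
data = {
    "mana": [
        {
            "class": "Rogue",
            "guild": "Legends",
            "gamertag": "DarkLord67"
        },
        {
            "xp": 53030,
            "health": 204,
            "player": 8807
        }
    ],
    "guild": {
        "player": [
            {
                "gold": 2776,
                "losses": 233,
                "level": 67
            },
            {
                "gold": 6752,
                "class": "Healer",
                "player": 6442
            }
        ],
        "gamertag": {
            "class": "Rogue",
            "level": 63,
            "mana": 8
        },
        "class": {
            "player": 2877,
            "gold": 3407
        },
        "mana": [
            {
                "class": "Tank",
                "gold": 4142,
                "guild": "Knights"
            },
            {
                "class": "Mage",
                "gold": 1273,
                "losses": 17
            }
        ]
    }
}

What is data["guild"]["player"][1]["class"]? "Healer"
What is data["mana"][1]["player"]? 8807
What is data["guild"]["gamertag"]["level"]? 63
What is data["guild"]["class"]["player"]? 2877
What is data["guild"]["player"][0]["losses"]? 233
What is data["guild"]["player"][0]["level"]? 67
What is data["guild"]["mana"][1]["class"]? "Mage"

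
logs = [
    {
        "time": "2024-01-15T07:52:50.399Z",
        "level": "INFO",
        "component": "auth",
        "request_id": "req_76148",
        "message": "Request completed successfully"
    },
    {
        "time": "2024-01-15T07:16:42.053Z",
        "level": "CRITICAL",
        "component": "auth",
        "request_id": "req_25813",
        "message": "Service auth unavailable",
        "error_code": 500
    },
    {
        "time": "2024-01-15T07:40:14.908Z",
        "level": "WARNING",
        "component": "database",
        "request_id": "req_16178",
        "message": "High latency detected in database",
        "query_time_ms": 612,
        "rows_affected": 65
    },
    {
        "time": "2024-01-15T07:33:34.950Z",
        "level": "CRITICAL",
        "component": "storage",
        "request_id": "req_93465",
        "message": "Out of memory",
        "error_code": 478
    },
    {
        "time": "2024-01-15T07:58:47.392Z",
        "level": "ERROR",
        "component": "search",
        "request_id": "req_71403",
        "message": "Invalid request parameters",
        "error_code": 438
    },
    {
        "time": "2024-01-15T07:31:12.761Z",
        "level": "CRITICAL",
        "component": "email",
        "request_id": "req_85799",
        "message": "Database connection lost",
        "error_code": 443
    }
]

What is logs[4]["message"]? "Invalid request parameters"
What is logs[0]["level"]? "INFO"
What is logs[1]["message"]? "Service auth unavailable"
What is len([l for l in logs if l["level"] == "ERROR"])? 1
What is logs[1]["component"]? "auth"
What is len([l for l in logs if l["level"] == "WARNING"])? 1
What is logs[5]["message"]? "Database connection lost"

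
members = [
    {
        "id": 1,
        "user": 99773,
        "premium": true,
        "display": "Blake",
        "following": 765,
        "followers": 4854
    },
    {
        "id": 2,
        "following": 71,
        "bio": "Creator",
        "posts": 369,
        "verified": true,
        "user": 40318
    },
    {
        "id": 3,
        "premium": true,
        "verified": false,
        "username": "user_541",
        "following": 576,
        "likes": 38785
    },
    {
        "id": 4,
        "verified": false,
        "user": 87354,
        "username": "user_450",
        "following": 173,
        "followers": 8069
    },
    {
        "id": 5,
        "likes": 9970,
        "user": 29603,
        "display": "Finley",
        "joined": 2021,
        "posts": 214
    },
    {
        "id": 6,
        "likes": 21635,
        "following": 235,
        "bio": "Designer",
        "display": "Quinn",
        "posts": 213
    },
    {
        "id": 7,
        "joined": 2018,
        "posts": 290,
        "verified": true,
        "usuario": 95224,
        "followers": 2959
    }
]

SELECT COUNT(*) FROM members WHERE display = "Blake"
1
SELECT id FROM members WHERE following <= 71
[2]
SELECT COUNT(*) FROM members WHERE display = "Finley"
1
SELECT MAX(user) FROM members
99773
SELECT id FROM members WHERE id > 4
[5, 6, 7]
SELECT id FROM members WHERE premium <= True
[1, 3]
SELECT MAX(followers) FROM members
8069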